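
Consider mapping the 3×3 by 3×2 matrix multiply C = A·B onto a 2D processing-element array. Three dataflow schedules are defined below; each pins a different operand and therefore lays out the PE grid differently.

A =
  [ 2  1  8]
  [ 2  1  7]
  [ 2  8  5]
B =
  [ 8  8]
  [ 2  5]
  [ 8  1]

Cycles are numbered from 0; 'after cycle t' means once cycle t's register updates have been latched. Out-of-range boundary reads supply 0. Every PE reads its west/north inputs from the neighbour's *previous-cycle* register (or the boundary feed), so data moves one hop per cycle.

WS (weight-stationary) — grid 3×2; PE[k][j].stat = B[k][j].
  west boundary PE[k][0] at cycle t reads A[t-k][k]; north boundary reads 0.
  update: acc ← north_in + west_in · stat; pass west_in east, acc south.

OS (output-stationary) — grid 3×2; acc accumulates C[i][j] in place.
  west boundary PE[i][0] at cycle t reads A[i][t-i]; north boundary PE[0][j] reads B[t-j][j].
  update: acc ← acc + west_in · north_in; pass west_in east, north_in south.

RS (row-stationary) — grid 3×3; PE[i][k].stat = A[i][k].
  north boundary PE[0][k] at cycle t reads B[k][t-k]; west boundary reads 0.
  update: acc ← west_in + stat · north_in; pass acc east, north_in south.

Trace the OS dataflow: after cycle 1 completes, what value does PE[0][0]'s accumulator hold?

PE[0][0].acc = 18

Tracing OS — 3×2 array, target PE[0][0]:
  @0  [0,0]  acc 16  |  →2  ↓8
  @1  [0,0]  acc 18  |  →1  ↓2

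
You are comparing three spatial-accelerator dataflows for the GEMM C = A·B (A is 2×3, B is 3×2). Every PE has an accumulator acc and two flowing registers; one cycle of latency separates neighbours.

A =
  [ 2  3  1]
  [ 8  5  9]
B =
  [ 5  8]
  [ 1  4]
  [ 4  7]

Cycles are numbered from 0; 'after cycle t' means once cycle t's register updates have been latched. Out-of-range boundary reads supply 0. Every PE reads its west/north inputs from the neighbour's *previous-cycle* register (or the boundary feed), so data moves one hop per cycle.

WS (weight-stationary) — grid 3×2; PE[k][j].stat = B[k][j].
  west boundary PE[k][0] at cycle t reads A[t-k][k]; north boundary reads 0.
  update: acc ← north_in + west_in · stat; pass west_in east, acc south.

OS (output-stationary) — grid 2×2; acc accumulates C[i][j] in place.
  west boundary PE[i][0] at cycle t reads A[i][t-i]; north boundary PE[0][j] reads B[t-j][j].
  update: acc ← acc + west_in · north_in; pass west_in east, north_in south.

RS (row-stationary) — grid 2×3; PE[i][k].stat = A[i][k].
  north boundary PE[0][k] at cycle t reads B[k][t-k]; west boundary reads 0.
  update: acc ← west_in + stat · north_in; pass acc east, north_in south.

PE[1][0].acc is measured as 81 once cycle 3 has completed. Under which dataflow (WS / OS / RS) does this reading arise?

dataflow = OS

Under WS (3×2), PE[1][0]:
  step 0 · PE1,0: acc=0; fwd→0 fwd↓0
  step 1 · PE1,0: acc=13; fwd→3 fwd↓13
  step 2 · PE1,0: acc=45; fwd→5 fwd↓45
  step 3 · PE1,0: acc=0; fwd→0 fwd↓0
Under OS (2×2), PE[1][0]:
  step 0 · PE1,0: acc=0; fwd→0 fwd↓0
  step 1 · PE1,0: acc=40; fwd→8 fwd↓5
  step 2 · PE1,0: acc=45; fwd→5 fwd↓1
  step 3 · PE1,0: acc=81; fwd→9 fwd↓4
Under RS (2×3), PE[1][0]:
  step 0 · PE1,0: acc=0; fwd→0 fwd↓0
  step 1 · PE1,0: acc=40; fwd→40 fwd↓5
  step 2 · PE1,0: acc=64; fwd→64 fwd↓8
  step 3 · PE1,0: acc=0; fwd→0 fwd↓0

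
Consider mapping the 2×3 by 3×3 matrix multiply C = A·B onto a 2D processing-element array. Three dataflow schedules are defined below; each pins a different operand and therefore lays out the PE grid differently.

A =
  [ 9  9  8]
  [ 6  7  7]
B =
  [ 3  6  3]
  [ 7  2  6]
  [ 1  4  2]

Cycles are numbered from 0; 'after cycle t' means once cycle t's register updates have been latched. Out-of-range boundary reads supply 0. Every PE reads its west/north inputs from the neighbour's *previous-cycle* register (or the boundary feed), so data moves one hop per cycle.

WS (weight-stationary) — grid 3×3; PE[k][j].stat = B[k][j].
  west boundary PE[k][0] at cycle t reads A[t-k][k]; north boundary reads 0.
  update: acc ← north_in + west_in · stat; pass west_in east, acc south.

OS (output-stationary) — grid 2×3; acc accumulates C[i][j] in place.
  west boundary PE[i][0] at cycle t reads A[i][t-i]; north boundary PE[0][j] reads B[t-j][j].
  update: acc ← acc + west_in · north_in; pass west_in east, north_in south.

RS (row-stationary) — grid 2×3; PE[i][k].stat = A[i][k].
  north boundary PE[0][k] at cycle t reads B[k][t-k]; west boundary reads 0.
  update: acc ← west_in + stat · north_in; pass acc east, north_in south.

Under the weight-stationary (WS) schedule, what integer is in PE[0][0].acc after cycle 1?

PE[0][0].acc = 18

WS on a 3×3 grid — tracing PE[0][0] and its feeders:
  0: (0,0).acc=27  regs=<9,27>
  1: (0,0).acc=18  regs=<6,18>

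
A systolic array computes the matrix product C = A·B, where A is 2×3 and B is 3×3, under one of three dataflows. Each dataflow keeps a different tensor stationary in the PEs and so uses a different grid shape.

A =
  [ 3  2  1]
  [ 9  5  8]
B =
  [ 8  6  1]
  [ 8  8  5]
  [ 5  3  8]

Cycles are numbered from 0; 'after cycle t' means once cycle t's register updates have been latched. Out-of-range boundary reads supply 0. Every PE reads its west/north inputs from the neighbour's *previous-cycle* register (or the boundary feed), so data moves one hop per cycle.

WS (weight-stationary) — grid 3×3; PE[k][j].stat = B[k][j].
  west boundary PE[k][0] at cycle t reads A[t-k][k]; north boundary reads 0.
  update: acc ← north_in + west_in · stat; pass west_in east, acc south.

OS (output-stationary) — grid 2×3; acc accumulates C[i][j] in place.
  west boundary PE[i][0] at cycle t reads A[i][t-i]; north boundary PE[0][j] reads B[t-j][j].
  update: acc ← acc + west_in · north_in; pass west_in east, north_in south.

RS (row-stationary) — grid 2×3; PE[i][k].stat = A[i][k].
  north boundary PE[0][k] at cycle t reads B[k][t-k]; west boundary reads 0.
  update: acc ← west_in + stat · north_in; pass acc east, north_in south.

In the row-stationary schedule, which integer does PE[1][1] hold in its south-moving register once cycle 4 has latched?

RS on a 2×3 grid — tracing PE[1][1] and its feeders:
  cycle 0: PE[0][1] → acc 0, east 0, south 0
  cycle 0: PE[1][0] → acc 0, east 0, south 0
  cycle 0: PE[1][1] → acc 0, east 0, south 0
  cycle 1: PE[0][1] → acc 40, east 40, south 8
  cycle 1: PE[1][0] → acc 72, east 72, south 8
  cycle 1: PE[1][1] → acc 0, east 0, south 0
  cycle 2: PE[0][1] → acc 34, east 34, south 8
  cycle 2: PE[1][0] → acc 54, east 54, south 6
  cycle 2: PE[1][1] → acc 112, east 112, south 8
  cycle 3: PE[0][1] → acc 13, east 13, south 5
  cycle 3: PE[1][0] → acc 9, east 9, south 1
  cycle 3: PE[1][1] → acc 94, east 94, south 8
  cycle 4: PE[0][1] → acc 0, east 0, south 0
  cycle 4: PE[1][0] → acc 0, east 0, south 0
  cycle 4: PE[1][1] → acc 34, east 34, south 5

register = 5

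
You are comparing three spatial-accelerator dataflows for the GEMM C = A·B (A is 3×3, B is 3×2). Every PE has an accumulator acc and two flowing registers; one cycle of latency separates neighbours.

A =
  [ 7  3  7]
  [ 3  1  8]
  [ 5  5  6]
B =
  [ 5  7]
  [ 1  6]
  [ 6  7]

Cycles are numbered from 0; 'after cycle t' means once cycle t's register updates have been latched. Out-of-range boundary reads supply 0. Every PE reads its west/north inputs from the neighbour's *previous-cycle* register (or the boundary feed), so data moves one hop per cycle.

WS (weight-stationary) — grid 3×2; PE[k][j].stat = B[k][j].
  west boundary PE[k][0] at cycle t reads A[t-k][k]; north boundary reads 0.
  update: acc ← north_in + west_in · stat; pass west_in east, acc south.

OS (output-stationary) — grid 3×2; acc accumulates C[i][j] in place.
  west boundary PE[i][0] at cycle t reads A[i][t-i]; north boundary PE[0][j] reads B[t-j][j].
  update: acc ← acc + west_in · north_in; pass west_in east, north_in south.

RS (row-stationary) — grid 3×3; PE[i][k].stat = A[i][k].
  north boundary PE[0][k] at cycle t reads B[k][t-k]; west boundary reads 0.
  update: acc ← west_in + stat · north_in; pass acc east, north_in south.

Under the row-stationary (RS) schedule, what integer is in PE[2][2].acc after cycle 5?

RS (3×3). Following PE[2][2] plus its west/north inputs:
  c0 r1c2: 0 / 0 / 0
  c0 r2c1: 0 / 0 / 0
  c0 r2c2: 0 / 0 / 0
  c1 r1c2: 0 / 0 / 0
  c1 r2c1: 0 / 0 / 0
  c1 r2c2: 0 / 0 / 0
  c2 r1c2: 0 / 0 / 0
  c2 r2c1: 0 / 0 / 0
  c2 r2c2: 0 / 0 / 0
  c3 r1c2: 64 / 64 / 6
  c3 r2c1: 30 / 30 / 1
  c3 r2c2: 0 / 0 / 0
  c4 r1c2: 83 / 83 / 7
  c4 r2c1: 65 / 65 / 6
  c4 r2c2: 66 / 66 / 6
  c5 r1c2: 0 / 0 / 0
  c5 r2c1: 0 / 0 / 0
  c5 r2c2: 107 / 107 / 7

PE[2][2].acc = 107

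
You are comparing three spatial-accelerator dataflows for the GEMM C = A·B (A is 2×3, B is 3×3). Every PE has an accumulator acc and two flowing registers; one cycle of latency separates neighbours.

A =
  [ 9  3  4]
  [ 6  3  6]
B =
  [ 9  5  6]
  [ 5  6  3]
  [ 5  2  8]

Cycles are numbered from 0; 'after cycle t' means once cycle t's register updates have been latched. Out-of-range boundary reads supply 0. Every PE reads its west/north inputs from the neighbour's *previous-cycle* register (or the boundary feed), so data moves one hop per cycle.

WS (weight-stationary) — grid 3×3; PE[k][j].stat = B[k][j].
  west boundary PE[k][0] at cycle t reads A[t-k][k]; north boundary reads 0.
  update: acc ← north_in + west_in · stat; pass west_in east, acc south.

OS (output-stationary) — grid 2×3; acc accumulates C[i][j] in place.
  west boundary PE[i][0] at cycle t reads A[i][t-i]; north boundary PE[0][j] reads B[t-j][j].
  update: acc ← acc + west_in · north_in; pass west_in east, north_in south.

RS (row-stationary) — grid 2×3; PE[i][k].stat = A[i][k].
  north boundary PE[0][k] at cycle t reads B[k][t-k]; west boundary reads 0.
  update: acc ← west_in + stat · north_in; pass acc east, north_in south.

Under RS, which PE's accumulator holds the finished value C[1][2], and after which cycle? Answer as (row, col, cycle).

(row, col, cycle) = (1, 2, 5)

RS — PE[1][2] is where C[1][2] collects:
  0: (1,2).acc=0  regs=<0,0>
  1: (1,2).acc=0  regs=<0,0>
  2: (1,2).acc=0  regs=<0,0>
  3: (1,2).acc=99  regs=<99,5>
  4: (1,2).acc=60  regs=<60,2>
  5: (1,2).acc=93  regs=<93,8>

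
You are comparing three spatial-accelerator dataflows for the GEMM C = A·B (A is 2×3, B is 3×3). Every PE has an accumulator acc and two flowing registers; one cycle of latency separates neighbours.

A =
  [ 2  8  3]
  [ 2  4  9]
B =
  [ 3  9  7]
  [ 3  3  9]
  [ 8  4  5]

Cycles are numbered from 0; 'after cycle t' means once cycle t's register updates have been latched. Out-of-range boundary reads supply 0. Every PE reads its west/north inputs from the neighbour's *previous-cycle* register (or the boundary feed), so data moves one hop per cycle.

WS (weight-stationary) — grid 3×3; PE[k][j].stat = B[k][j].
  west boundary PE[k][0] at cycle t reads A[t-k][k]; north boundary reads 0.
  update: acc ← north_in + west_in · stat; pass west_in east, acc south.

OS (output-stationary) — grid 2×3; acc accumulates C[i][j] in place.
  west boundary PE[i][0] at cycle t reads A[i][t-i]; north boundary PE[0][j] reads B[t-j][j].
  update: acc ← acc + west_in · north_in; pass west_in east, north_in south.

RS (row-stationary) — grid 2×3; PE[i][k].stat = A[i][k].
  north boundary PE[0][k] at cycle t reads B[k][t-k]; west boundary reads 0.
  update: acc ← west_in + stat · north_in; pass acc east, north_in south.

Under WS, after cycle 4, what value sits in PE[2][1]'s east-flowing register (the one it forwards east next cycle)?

WS on a 3×3 grid — tracing PE[2][1] and its feeders:
  step 0 · PE1,1: acc=0; fwd→0 fwd↓0
  step 0 · PE2,0: acc=0; fwd→0 fwd↓0
  step 0 · PE2,1: acc=0; fwd→0 fwd↓0
  step 1 · PE1,1: acc=0; fwd→0 fwd↓0
  step 1 · PE2,0: acc=0; fwd→0 fwd↓0
  step 1 · PE2,1: acc=0; fwd→0 fwd↓0
  step 2 · PE1,1: acc=42; fwd→8 fwd↓42
  step 2 · PE2,0: acc=54; fwd→3 fwd↓54
  step 2 · PE2,1: acc=0; fwd→0 fwd↓0
  step 3 · PE1,1: acc=30; fwd→4 fwd↓30
  step 3 · PE2,0: acc=90; fwd→9 fwd↓90
  step 3 · PE2,1: acc=54; fwd→3 fwd↓54
  step 4 · PE1,1: acc=0; fwd→0 fwd↓0
  step 4 · PE2,0: acc=0; fwd→0 fwd↓0
  step 4 · PE2,1: acc=66; fwd→9 fwd↓66

register = 9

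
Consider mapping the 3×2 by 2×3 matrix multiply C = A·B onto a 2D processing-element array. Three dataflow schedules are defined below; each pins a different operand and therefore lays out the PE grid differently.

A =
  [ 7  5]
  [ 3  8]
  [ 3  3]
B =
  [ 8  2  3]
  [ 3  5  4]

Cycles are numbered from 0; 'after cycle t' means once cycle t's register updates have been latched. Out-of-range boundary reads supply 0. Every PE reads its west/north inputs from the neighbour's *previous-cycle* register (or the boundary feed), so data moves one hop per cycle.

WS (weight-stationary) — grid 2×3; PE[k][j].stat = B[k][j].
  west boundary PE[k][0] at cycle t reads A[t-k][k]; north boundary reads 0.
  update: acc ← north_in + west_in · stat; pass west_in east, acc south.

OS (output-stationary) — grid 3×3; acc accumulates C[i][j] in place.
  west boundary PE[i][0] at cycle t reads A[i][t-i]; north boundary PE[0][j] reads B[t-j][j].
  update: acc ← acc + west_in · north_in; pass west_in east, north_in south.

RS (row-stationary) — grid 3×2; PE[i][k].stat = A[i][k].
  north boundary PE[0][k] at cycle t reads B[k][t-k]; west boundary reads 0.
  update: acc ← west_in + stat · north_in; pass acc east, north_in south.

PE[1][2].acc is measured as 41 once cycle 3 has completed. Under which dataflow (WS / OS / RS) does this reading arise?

WS [2×3] PE[1][2] across cycles:
  @0  [1,2]  acc 0  |  →0  ↓0
  @1  [1,2]  acc 0  |  →0  ↓0
  @2  [1,2]  acc 0  |  →0  ↓0
  @3  [1,2]  acc 41  |  →5  ↓41
OS [3×3] PE[1][2] across cycles:
  @0  [1,2]  acc 0  |  →0  ↓0
  @1  [1,2]  acc 0  |  →0  ↓0
  @2  [1,2]  acc 0  |  →0  ↓0
  @3  [1,2]  acc 9  |  →3  ↓3
RS (3×2): PE[1][2] does not exist.

dataflow = WS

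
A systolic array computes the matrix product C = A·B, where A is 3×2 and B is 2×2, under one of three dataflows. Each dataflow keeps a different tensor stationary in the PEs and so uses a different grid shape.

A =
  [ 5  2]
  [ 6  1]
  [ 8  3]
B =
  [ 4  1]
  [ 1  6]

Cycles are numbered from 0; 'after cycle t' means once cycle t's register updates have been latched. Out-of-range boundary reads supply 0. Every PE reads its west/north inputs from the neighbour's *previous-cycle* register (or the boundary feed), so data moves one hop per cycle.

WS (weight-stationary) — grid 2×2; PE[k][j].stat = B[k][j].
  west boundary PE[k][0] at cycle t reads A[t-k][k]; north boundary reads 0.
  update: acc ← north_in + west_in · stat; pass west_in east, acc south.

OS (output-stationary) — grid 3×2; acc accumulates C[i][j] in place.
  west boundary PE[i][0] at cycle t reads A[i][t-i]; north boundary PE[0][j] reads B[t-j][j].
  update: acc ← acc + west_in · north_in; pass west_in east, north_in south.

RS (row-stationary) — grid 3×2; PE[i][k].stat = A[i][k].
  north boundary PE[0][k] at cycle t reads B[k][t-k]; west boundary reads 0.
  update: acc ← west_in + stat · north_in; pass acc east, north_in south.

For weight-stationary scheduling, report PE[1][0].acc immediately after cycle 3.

PE[1][0].acc = 35

WS on a 2×2 grid — tracing PE[1][0] and its feeders:
  [0] (0,0) acc=20 (h:5 v:20)
  [0] (1,0) acc=0 (h:0 v:0)
  [1] (0,0) acc=24 (h:6 v:24)
  [1] (1,0) acc=22 (h:2 v:22)
  [2] (0,0) acc=32 (h:8 v:32)
  [2] (1,0) acc=25 (h:1 v:25)
  [3] (0,0) acc=0 (h:0 v:0)
  [3] (1,0) acc=35 (h:3 v:35)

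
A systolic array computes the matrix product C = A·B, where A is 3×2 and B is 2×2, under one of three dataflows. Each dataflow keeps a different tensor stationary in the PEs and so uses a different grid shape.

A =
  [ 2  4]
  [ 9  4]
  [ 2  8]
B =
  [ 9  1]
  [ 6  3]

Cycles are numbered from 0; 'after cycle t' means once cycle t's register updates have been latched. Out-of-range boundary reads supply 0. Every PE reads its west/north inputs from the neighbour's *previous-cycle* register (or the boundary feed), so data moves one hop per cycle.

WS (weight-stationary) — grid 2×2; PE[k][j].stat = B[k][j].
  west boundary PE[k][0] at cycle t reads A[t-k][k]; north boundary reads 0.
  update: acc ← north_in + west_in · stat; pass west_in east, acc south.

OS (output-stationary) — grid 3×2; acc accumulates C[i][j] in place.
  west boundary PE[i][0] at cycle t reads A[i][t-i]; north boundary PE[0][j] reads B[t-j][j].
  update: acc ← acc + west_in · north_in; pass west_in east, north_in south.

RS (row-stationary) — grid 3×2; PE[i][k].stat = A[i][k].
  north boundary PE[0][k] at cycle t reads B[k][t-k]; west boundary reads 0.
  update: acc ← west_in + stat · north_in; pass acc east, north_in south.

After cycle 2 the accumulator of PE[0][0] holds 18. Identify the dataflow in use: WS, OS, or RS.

dataflow = WS

— WS: 2×2; PE[0][0] trace:
  step 0 · PE0,0: acc=18; fwd→2 fwd↓18
  step 1 · PE0,0: acc=81; fwd→9 fwd↓81
  step 2 · PE0,0: acc=18; fwd→2 fwd↓18
— OS: 3×2; PE[0][0] trace:
  step 0 · PE0,0: acc=18; fwd→2 fwd↓9
  step 1 · PE0,0: acc=42; fwd→4 fwd↓6
  step 2 · PE0,0: acc=42; fwd→0 fwd↓0
— RS: 3×2; PE[0][0] trace:
  step 0 · PE0,0: acc=18; fwd→18 fwd↓9
  step 1 · PE0,0: acc=2; fwd→2 fwd↓1
  step 2 · PE0,0: acc=0; fwd→0 fwd↓0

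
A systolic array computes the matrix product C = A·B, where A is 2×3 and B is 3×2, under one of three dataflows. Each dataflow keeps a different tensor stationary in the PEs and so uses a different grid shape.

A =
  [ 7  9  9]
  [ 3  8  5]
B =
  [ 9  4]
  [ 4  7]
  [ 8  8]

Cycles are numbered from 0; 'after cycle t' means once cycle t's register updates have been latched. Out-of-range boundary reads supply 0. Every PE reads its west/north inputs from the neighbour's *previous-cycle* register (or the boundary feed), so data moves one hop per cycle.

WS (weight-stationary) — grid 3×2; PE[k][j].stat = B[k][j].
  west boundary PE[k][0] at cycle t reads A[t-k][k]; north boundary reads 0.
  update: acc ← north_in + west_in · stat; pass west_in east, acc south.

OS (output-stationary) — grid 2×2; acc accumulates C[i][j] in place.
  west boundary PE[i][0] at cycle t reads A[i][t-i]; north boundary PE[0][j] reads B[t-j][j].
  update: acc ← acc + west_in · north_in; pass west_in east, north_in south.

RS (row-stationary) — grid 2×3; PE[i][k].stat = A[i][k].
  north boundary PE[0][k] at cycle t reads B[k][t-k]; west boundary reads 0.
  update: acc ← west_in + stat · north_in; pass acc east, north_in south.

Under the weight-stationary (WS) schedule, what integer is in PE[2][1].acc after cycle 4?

WS 3×2: PE[2][1] cycle-by-cycle (with neighbour feeds):
  [0] (1,1) acc=0 (h:0 v:0)
  [0] (2,0) acc=0 (h:0 v:0)
  [0] (2,1) acc=0 (h:0 v:0)
  [1] (1,1) acc=0 (h:0 v:0)
  [1] (2,0) acc=0 (h:0 v:0)
  [1] (2,1) acc=0 (h:0 v:0)
  [2] (1,1) acc=91 (h:9 v:91)
  [2] (2,0) acc=171 (h:9 v:171)
  [2] (2,1) acc=0 (h:0 v:0)
  [3] (1,1) acc=68 (h:8 v:68)
  [3] (2,0) acc=99 (h:5 v:99)
  [3] (2,1) acc=163 (h:9 v:163)
  [4] (1,1) acc=0 (h:0 v:0)
  [4] (2,0) acc=0 (h:0 v:0)
  [4] (2,1) acc=108 (h:5 v:108)

PE[2][1].acc = 108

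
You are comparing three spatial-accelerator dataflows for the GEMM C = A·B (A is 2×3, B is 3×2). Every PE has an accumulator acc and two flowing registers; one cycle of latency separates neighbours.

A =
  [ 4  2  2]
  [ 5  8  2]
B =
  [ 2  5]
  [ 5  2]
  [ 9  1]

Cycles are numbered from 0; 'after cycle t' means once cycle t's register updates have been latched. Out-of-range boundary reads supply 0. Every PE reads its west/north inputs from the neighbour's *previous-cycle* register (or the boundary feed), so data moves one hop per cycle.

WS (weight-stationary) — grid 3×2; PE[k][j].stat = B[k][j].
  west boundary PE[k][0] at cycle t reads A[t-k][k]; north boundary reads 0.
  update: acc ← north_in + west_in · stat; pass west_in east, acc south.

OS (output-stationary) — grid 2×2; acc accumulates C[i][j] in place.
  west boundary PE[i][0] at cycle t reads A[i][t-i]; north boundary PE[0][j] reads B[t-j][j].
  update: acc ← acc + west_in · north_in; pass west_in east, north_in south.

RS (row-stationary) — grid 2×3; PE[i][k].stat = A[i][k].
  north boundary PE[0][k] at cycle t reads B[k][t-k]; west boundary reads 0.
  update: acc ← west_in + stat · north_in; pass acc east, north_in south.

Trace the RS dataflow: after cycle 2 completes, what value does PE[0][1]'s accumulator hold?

RS on a 2×3 grid — tracing PE[0][1] and its feeders:
  [0] (0,0) acc=8 (h:8 v:2)
  [0] (0,1) acc=0 (h:0 v:0)
  [1] (0,0) acc=20 (h:20 v:5)
  [1] (0,1) acc=18 (h:18 v:5)
  [2] (0,0) acc=0 (h:0 v:0)
  [2] (0,1) acc=24 (h:24 v:2)

PE[0][1].acc = 24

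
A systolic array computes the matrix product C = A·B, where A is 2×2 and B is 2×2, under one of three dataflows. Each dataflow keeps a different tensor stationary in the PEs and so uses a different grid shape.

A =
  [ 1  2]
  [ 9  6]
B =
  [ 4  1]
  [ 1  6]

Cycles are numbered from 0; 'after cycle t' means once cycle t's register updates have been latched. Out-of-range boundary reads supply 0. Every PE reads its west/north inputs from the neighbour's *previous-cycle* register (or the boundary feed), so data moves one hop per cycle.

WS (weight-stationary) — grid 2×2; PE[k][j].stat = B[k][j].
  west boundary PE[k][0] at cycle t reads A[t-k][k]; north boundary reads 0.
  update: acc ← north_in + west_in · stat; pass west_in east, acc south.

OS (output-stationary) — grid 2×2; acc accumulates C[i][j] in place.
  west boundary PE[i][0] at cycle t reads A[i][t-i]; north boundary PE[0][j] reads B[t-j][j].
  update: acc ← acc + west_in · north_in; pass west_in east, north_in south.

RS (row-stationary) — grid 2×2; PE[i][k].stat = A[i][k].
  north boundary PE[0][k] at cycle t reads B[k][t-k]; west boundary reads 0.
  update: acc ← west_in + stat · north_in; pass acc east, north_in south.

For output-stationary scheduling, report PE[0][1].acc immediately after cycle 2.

PE[0][1].acc = 13

Tracing OS — 2×2 array, target PE[0][1]:
  after 0 — PE[0][0] acc=4, pass-E 1, pass-S 4
  after 0 — PE[0][1] acc=0, pass-E 0, pass-S 0
  after 1 — PE[0][0] acc=6, pass-E 2, pass-S 1
  after 1 — PE[0][1] acc=1, pass-E 1, pass-S 1
  after 2 — PE[0][0] acc=6, pass-E 0, pass-S 0
  after 2 — PE[0][1] acc=13, pass-E 2, pass-S 6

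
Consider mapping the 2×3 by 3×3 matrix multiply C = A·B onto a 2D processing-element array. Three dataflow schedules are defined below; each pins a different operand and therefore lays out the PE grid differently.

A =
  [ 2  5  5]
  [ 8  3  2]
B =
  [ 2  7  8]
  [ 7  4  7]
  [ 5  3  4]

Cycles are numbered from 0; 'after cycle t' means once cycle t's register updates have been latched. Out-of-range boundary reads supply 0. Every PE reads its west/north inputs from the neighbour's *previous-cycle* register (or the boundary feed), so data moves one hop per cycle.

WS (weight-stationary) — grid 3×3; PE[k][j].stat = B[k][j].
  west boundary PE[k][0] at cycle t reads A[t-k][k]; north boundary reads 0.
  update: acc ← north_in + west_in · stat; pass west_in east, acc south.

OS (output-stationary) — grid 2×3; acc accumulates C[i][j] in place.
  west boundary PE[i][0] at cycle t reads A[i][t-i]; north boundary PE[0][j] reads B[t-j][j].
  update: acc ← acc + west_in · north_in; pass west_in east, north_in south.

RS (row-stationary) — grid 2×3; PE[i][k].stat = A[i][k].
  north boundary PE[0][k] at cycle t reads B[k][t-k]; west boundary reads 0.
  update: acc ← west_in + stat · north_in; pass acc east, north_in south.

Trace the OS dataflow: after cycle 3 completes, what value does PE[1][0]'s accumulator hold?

PE[1][0].acc = 47

OS 2×3: PE[1][0] cycle-by-cycle (with neighbour feeds):
  @0  [0,0]  acc 4  |  →2  ↓2
  @0  [1,0]  acc 0  |  →0  ↓0
  @1  [0,0]  acc 39  |  →5  ↓7
  @1  [1,0]  acc 16  |  →8  ↓2
  @2  [0,0]  acc 64  |  →5  ↓5
  @2  [1,0]  acc 37  |  →3  ↓7
  @3  [0,0]  acc 64  |  →0  ↓0
  @3  [1,0]  acc 47  |  →2  ↓5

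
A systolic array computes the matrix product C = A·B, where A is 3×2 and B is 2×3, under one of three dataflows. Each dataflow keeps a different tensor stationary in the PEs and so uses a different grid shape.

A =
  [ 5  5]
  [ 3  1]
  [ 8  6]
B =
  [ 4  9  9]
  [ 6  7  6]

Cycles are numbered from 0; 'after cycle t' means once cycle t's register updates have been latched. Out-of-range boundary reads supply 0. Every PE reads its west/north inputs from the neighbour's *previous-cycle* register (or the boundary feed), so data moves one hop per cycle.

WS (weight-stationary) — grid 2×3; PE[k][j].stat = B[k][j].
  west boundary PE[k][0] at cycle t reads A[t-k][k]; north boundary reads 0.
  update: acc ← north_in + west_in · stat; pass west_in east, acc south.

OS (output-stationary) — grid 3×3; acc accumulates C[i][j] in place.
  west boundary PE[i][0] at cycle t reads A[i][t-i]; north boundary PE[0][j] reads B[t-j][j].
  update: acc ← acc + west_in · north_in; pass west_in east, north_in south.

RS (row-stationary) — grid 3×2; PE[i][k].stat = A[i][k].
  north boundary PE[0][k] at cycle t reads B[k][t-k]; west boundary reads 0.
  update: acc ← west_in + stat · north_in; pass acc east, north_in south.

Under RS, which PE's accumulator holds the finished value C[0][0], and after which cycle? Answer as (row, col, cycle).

(row, col, cycle) = (0, 1, 1)

RS — PE[0][1] is where C[0][0] collects:
  cycle 0: PE[0][1] → acc 0, east 0, south 0
  cycle 1: PE[0][1] → acc 50, east 50, south 6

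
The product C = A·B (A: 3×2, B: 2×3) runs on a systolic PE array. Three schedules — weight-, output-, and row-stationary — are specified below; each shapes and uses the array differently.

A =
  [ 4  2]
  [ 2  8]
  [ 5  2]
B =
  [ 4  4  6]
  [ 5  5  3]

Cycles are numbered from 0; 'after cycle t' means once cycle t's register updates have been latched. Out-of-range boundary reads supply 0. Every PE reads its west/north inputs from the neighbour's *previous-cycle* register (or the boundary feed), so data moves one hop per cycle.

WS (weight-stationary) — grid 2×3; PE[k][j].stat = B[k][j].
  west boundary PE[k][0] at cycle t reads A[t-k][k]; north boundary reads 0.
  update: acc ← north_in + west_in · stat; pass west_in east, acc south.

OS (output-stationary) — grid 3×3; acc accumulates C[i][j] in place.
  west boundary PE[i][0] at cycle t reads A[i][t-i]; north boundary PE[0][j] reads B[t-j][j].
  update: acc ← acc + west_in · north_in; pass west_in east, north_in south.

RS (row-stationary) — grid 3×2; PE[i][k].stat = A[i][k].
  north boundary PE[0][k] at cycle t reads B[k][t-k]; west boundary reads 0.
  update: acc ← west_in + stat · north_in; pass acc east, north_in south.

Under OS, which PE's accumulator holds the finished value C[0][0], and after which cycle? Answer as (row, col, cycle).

OS — PE[0][0] is where C[0][0] collects:
  c0 r0c0: 16 / 4 / 4
  c1 r0c0: 26 / 2 / 5

(row, col, cycle) = (0, 0, 1)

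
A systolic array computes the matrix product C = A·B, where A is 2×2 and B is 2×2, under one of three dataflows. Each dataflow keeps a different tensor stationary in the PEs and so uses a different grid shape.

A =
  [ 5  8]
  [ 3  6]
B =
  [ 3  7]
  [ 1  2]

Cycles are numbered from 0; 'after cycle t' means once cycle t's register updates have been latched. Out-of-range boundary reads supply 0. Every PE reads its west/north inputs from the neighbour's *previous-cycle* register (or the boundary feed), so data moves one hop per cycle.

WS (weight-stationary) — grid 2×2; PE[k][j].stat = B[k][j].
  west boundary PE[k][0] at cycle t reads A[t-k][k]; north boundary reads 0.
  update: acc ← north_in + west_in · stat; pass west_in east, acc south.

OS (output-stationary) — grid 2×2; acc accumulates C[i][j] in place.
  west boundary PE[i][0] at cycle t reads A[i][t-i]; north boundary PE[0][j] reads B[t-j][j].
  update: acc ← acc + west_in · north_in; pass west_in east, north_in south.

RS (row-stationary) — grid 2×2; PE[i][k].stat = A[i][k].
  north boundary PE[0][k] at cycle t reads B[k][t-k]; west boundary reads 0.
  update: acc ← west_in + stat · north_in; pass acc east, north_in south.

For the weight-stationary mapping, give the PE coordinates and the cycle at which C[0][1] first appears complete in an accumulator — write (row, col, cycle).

(row, col, cycle) = (1, 1, 2)

WS — PE[1][1] is where C[0][1] collects:
  [0] (1,1) acc=0 (h:0 v:0)
  [1] (1,1) acc=0 (h:0 v:0)
  [2] (1,1) acc=51 (h:8 v:51)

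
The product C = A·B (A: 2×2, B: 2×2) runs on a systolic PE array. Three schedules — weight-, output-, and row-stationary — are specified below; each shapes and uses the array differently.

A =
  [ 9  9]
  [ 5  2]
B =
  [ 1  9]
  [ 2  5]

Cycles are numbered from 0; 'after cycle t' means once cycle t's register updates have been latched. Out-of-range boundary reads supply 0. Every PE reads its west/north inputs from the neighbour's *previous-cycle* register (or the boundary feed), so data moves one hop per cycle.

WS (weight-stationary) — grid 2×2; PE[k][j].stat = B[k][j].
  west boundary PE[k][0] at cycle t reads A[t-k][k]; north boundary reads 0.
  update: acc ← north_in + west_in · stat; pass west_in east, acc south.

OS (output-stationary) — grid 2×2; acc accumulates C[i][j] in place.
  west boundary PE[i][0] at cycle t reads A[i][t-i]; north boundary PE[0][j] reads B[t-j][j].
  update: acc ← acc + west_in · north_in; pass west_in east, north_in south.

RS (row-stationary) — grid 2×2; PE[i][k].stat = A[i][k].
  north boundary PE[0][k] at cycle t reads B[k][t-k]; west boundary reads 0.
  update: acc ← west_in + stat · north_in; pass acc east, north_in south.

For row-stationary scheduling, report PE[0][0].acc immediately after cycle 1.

RS on a 2×2 grid — tracing PE[0][0] and its feeders:
  t=0 PE[0][0]: acc=9 h=9 v=1
  t=1 PE[0][0]: acc=81 h=81 v=9

PE[0][0].acc = 81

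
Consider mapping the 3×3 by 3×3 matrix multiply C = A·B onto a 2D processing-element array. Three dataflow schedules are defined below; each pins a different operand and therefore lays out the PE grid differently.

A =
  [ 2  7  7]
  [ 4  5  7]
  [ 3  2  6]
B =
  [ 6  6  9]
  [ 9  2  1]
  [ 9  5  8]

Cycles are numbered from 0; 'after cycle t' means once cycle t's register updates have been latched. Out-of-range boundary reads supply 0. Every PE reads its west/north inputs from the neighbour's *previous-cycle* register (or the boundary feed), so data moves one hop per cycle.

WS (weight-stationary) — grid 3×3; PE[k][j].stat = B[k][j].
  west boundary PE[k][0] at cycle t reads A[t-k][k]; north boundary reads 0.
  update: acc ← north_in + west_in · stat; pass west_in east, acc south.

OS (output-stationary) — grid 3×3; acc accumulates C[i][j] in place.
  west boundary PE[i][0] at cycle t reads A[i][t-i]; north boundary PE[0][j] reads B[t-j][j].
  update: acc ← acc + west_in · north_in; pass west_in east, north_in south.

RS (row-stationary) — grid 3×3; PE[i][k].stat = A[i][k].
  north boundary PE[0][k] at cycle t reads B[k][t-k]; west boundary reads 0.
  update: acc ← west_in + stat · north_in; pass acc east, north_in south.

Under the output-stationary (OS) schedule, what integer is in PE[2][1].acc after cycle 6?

OS (3×3). Following PE[2][1] plus its west/north inputs:
  step 0 · PE1,1: acc=0; fwd→0 fwd↓0
  step 0 · PE2,0: acc=0; fwd→0 fwd↓0
  step 0 · PE2,1: acc=0; fwd→0 fwd↓0
  step 1 · PE1,1: acc=0; fwd→0 fwd↓0
  step 1 · PE2,0: acc=0; fwd→0 fwd↓0
  step 1 · PE2,1: acc=0; fwd→0 fwd↓0
  step 2 · PE1,1: acc=24; fwd→4 fwd↓6
  step 2 · PE2,0: acc=18; fwd→3 fwd↓6
  step 2 · PE2,1: acc=0; fwd→0 fwd↓0
  step 3 · PE1,1: acc=34; fwd→5 fwd↓2
  step 3 · PE2,0: acc=36; fwd→2 fwd↓9
  step 3 · PE2,1: acc=18; fwd→3 fwd↓6
  step 4 · PE1,1: acc=69; fwd→7 fwd↓5
  step 4 · PE2,0: acc=90; fwd→6 fwd↓9
  step 4 · PE2,1: acc=22; fwd→2 fwd↓2
  step 5 · PE1,1: acc=69; fwd→0 fwd↓0
  step 5 · PE2,0: acc=90; fwd→0 fwd↓0
  step 5 · PE2,1: acc=52; fwd→6 fwd↓5
  step 6 · PE1,1: acc=69; fwd→0 fwd↓0
  step 6 · PE2,0: acc=90; fwd→0 fwd↓0
  step 6 · PE2,1: acc=52; fwd→0 fwd↓0

PE[2][1].acc = 52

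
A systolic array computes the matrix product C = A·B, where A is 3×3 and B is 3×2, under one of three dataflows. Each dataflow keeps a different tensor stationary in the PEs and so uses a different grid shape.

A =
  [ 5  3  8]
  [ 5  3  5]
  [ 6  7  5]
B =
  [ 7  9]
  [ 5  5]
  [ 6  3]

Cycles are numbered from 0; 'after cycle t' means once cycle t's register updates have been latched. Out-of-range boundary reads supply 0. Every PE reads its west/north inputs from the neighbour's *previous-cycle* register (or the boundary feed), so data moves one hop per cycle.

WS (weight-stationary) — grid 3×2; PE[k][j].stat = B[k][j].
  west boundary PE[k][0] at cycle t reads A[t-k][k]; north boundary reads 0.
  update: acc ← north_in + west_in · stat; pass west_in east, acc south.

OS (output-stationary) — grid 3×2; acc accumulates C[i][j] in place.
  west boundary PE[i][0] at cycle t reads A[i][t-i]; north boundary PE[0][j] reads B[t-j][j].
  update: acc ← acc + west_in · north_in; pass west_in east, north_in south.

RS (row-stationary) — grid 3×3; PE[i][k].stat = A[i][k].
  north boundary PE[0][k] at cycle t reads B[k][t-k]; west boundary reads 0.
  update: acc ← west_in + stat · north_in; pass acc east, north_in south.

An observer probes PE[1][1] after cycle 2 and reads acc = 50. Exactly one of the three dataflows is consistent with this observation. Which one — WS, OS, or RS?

— WS: 3×2; PE[1][1] trace:
  @0  [1,1]  acc 0  |  →0  ↓0
  @1  [1,1]  acc 0  |  →0  ↓0
  @2  [1,1]  acc 60  |  →3  ↓60
— OS: 3×2; PE[1][1] trace:
  @0  [1,1]  acc 0  |  →0  ↓0
  @1  [1,1]  acc 0  |  →0  ↓0
  @2  [1,1]  acc 45  |  →5  ↓9
— RS: 3×3; PE[1][1] trace:
  @0  [1,1]  acc 0  |  →0  ↓0
  @1  [1,1]  acc 0  |  →0  ↓0
  @2  [1,1]  acc 50  |  →50  ↓5

dataflow = RS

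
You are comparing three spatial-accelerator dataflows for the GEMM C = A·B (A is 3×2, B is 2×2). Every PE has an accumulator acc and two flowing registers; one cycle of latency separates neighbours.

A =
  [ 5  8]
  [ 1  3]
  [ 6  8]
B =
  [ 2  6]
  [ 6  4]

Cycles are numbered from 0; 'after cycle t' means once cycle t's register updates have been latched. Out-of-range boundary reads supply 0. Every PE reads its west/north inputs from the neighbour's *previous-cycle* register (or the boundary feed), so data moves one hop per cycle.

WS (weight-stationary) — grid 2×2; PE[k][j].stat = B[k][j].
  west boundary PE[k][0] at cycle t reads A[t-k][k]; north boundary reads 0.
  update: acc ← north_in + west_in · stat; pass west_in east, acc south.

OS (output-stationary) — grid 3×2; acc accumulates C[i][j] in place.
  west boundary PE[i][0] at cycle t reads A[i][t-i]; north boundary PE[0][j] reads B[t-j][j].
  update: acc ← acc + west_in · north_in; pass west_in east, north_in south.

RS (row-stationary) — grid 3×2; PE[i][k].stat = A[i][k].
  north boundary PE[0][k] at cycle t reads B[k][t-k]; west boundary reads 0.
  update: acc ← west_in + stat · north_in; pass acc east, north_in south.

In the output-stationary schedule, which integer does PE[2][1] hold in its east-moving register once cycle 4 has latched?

OS on a 3×2 grid — tracing PE[2][1] and its feeders:
  t=0 PE[1][1]: acc=0 h=0 v=0
  t=0 PE[2][0]: acc=0 h=0 v=0
  t=0 PE[2][1]: acc=0 h=0 v=0
  t=1 PE[1][1]: acc=0 h=0 v=0
  t=1 PE[2][0]: acc=0 h=0 v=0
  t=1 PE[2][1]: acc=0 h=0 v=0
  t=2 PE[1][1]: acc=6 h=1 v=6
  t=2 PE[2][0]: acc=12 h=6 v=2
  t=2 PE[2][1]: acc=0 h=0 v=0
  t=3 PE[1][1]: acc=18 h=3 v=4
  t=3 PE[2][0]: acc=60 h=8 v=6
  t=3 PE[2][1]: acc=36 h=6 v=6
  t=4 PE[1][1]: acc=18 h=0 v=0
  t=4 PE[2][0]: acc=60 h=0 v=0
  t=4 PE[2][1]: acc=68 h=8 v=4

register = 8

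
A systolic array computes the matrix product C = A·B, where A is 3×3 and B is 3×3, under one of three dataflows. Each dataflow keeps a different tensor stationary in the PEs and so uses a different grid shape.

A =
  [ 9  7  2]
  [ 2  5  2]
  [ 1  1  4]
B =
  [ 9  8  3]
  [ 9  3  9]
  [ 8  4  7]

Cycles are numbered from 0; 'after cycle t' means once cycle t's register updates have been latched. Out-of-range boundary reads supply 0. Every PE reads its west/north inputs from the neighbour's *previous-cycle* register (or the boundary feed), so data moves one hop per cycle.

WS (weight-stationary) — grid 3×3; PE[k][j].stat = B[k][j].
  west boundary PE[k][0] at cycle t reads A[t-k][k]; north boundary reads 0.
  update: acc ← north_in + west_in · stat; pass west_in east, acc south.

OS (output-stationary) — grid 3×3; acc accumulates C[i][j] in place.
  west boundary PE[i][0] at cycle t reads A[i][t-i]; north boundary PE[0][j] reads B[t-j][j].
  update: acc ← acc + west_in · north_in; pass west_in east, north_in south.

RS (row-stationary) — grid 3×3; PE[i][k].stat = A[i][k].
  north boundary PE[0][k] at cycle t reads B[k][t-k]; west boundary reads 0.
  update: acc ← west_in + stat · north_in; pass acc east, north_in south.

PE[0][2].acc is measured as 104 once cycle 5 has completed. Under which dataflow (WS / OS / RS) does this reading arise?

dataflow = OS

WS [3×3] PE[0][2] across cycles:
  @0  [0,2]  acc 0  |  →0  ↓0
  @1  [0,2]  acc 0  |  →0  ↓0
  @2  [0,2]  acc 27  |  →9  ↓27
  @3  [0,2]  acc 6  |  →2  ↓6
  @4  [0,2]  acc 3  |  →1  ↓3
  @5  [0,2]  acc 0  |  →0  ↓0
OS [3×3] PE[0][2] across cycles:
  @0  [0,2]  acc 0  |  →0  ↓0
  @1  [0,2]  acc 0  |  →0  ↓0
  @2  [0,2]  acc 27  |  →9  ↓3
  @3  [0,2]  acc 90  |  →7  ↓9
  @4  [0,2]  acc 104  |  →2  ↓7
  @5  [0,2]  acc 104  |  →0  ↓0
RS [3×3] PE[0][2] across cycles:
  @0  [0,2]  acc 0  |  →0  ↓0
  @1  [0,2]  acc 0  |  →0  ↓0
  @2  [0,2]  acc 160  |  →160  ↓8
  @3  [0,2]  acc 101  |  →101  ↓4
  @4  [0,2]  acc 104  |  →104  ↓7
  @5  [0,2]  acc 0  |  →0  ↓0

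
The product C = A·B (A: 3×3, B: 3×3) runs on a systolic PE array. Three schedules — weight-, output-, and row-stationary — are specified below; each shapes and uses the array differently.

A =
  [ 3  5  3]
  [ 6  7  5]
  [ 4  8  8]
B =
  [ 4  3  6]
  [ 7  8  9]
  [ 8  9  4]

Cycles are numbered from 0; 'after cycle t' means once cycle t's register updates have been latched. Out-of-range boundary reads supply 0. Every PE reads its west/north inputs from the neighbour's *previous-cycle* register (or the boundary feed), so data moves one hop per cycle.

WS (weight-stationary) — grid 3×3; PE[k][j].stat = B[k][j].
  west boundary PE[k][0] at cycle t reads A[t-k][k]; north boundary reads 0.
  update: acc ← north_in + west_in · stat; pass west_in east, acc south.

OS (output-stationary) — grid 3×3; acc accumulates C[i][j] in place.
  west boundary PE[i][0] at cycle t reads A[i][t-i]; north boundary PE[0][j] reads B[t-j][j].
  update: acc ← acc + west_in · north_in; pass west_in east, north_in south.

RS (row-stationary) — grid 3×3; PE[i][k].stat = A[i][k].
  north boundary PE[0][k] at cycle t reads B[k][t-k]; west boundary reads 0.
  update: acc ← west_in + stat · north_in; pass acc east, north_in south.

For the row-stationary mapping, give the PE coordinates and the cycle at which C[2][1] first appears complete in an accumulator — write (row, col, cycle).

RS: C[2][1] accumulates in PE[2][2]:
  cycle 0: PE[2][2] → acc 0, east 0, south 0
  cycle 1: PE[2][2] → acc 0, east 0, south 0
  cycle 2: PE[2][2] → acc 0, east 0, south 0
  cycle 3: PE[2][2] → acc 0, east 0, south 0
  cycle 4: PE[2][2] → acc 136, east 136, south 8
  cycle 5: PE[2][2] → acc 148, east 148, south 9

(row, col, cycle) = (2, 2, 5)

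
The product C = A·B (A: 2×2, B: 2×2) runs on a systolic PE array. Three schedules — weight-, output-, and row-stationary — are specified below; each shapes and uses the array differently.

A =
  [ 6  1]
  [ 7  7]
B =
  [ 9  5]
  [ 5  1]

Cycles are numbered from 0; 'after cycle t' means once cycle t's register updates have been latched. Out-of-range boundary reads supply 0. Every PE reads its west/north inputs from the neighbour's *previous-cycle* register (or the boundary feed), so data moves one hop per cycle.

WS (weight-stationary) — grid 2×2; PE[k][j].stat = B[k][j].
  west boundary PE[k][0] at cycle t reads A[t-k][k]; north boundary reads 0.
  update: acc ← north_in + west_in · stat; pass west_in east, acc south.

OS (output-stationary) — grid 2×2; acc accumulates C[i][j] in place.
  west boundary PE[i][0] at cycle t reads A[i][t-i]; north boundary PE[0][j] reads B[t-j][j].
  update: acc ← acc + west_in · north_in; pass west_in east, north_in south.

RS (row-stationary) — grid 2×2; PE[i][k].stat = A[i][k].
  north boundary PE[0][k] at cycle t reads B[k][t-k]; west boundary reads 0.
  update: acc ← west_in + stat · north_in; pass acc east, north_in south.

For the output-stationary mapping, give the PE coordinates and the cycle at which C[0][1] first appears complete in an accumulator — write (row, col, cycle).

Under OS, C[0][1] lands at PE[0][1]:
  after 0 — PE[0][1] acc=0, pass-E 0, pass-S 0
  after 1 — PE[0][1] acc=30, pass-E 6, pass-S 5
  after 2 — PE[0][1] acc=31, pass-E 1, pass-S 1

(row, col, cycle) = (0, 1, 2)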